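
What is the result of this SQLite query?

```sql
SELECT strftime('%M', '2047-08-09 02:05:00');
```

05

`%M` extracts the 2-digit minute: 05.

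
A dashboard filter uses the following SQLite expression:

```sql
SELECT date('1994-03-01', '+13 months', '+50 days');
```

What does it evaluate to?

1995-05-21

Adding +13 months to 1994-03-01 gives 1995-04-01.
Applying '+50 days' to 1995-04-01: counting 50 days forward gives 1995-05-21.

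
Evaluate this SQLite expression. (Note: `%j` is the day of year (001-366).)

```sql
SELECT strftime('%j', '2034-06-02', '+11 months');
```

First apply '+11 months': 2034-06-02 → 2035-05-02.
Day-of-year for 2035-05-02: days since 2035-01-01 inclusive = 122, zero-padded to 122.

122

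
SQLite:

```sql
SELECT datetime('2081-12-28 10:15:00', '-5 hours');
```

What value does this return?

2081-12-28 05:15:00

-5 hours from 2081-12-28 10:15:00 is 2081-12-28 05:15:00.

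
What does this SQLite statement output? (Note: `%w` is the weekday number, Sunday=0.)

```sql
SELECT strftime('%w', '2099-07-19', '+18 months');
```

First apply '+18 months': 2099-07-19 → 2101-01-19.
2101-01-19 is a Wednesday; with Sunday=0 that is 3.

3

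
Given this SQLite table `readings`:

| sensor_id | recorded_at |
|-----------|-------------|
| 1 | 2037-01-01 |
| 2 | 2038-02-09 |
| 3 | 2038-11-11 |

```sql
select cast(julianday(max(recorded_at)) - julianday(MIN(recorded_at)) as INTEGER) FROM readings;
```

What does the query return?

679

MIN = 2037-01-01, MAX = 2038-11-11.
30 days remain in January 2037 after the 1st (31 − 1).
Full months from February 2037 through October 2038 contribute their day counts.
Then 11 days into November 2038.
Total: 30 + 28 + 31 + 30 + 31 + 30 + 31 + 31 + 30 + 31 + 30 + 31 + 31 + 28 + 31 + 30 + 31 + 30 + 31 + 31 + 30 + 31 + 11 = 679.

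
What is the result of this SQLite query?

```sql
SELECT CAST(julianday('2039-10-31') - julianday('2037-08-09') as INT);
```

22 days remain in August 2037 after the 9th (31 − 9).
Full months from September 2037 through September 2039 contribute their day counts.
Then 31 days into October 2039.
Total: 22 + 30 + 31 + 30 + 31 + 31 + 28 + 31 + 30 + 31 + 30 + 31 + 31 + 30 + 31 + 30 + 31 + 31 + 28 + 31 + 30 + 31 + 30 + 31 + 31 + 30 + 31 = 813.

813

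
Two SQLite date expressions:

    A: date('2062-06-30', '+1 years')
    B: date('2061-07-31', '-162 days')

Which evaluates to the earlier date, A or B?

A = 2063-06-30.
B = 2061-02-19.
B is earlier.

B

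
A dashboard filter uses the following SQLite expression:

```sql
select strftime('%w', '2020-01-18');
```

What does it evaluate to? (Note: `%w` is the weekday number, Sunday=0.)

2020-01-18 is a Saturday; with Sunday=0 that is 6.

6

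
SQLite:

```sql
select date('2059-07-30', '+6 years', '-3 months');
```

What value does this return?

2065-04-30

Adding +6 years to 2059-07-30 gives 2065-07-30.
Adding -3 months to 2065-07-30 gives 2065-04-30.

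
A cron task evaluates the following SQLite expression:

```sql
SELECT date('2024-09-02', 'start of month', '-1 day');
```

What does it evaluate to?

2024-08-31

`start of month` rewinds 2024-09-02 to 2024-09-01.
Going back 1 day from 2024-09-01 reaches 2024-08-31 (last day of August, 31 days).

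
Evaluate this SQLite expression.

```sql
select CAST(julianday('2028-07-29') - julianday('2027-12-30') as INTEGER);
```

1 day remains in December 2027 after the 30th (31 − 30).
Full months from January 2028 through June 2028 contribute their day counts.
Then 29 days into July 2028.
Total: 1 + 31 + 29 + 31 + 30 + 31 + 30 + 29 = 212.

212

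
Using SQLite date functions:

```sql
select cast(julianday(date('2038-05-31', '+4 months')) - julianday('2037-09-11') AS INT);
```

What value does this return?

Adding +4 months to 2038-05-31 targets 2038-09-31. September 2038 has only 30 days, so SQLite normalizes the 1-day overflow forward to 2038-10-01.
19 days remain in September 2037 after the 11th (30 − 11).
Full months from October 2037 through September 2038 contribute their day counts.
Then 1 day into October 2038.
Total: 19 + 31 + 30 + 31 + 31 + 28 + 31 + 30 + 31 + 30 + 31 + 31 + 30 + 1 = 385.

385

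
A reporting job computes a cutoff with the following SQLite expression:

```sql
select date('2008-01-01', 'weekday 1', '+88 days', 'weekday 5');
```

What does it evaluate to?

`weekday 1` advances to the next Monday; 2008-01-01 is a Tuesday, so it moves forward to 2008-01-07.
Applying '+88 days' to 2008-01-07: counting 88 days forward gives 2008-04-04.
`weekday 5` advances to the next Friday; 2008-04-04 is already a Friday, so it stays at 2008-04-04.

2008-04-04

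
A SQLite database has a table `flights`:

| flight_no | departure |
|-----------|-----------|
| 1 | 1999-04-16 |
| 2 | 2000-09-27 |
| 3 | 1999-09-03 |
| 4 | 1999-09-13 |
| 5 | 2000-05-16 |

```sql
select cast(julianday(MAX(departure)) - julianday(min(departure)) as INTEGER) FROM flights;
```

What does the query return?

530

MIN = 1999-04-16, MAX = 2000-09-27.
14 days remain in April 1999 after the 16th (30 − 16).
Full months from May 1999 through August 2000 contribute their day counts.
Then 27 days into September 2000.
Total: 14 + 31 + 30 + 31 + 31 + 30 + 31 + 30 + 31 + 31 + 29 + 31 + 30 + 31 + 30 + 31 + 31 + 27 = 530.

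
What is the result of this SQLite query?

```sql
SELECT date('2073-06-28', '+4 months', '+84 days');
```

Adding +4 months to 2073-06-28 gives 2073-10-28.
Applying '+84 days' to 2073-10-28: counting 84 days forward gives 2074-01-20.

2074-01-20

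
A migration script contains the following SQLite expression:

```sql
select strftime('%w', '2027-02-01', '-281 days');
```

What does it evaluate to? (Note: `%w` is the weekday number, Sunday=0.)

First apply '-281 days': 2027-02-01 → 2026-04-26.
2026-04-26 is a Sunday; with Sunday=0 that is 0.

0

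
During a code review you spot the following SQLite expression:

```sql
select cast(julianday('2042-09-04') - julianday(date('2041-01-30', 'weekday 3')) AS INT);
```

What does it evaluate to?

582

`weekday 3` advances to the next Wednesday; 2041-01-30 is already a Wednesday, so it stays at 2041-01-30.
1 day remains in January 2041 after the 30th (31 − 30).
Full months from February 2041 through August 2042 contribute their day counts.
Then 4 days into September 2042.
Total: 1 + 28 + 31 + 30 + 31 + 30 + 31 + 31 + 30 + 31 + 30 + 31 + 31 + 28 + 31 + 30 + 31 + 30 + 31 + 31 + 4 = 582.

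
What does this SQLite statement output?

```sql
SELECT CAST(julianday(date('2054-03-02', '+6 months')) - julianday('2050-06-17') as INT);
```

Adding +6 months to 2054-03-02 gives 2054-09-02.
13 days remain in June 2050 after the 17th (30 − 17).
Full months from July 2050 through August 2054 contribute their day counts.
Then 2 days into September 2054.
Total: 13 + 31 + 31 + 30 + 31 + 30 + 31 + 31 + 28 + 31 + 30 + 31 + 30 + 31 + 31 + 30 + 31 + 30 + 31 + 31 + 29 + 31 + 30 + 31 + 30 + 31 + 31 + 30 + 31 + 30 + 31 + 31 + 28 + 31 + 30 + 31 + 30 + 31 + 31 + 30 + 31 + 30 + 31 + 31 + 28 + 31 + 30 + 31 + 30 + 31 + 31 + 2 = 1538.

1538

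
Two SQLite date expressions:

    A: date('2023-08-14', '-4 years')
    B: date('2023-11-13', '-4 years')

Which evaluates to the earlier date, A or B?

A

A = 2019-08-14.
B = 2019-11-13.
A is earlier.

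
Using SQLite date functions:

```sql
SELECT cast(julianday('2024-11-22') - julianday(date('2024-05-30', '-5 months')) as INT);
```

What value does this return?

328

Adding -5 months to 2024-05-30 gives 2023-12-30.
1 day remains in December 2023 after the 30th (31 − 30).
Full months from January 2024 through October 2024 contribute their day counts.
Then 22 days into November 2024.
Total: 1 + 31 + 29 + 31 + 30 + 31 + 30 + 31 + 31 + 30 + 31 + 22 = 328.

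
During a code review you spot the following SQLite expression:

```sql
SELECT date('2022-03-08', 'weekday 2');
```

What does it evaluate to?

2022-03-08

`weekday 2` advances to the next Tuesday; 2022-03-08 is already a Tuesday, so it stays at 2022-03-08.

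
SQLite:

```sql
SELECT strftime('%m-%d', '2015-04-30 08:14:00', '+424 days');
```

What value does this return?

06-27

First apply '+424 days': 2015-04-30 08:14:00 → 2016-06-27 08:14:00.
`%m-%d` extracts the month-day: 06-27.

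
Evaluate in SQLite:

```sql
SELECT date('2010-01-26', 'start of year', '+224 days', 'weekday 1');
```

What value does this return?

2010-08-16

`start of year` rewinds 2010-01-26 to 2010-01-01.
Applying '+224 days' to 2010-01-01: counting 224 days forward gives 2010-08-13.
`weekday 1` advances to the next Monday; 2010-08-13 is a Friday, so it moves forward to 2010-08-16.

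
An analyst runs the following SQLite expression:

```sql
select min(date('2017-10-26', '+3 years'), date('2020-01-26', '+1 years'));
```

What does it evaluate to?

date('2017-10-26', '+3 years') → 2020-10-26.
date('2020-01-26', '+1 years') → 2021-01-26.
Earlier of the two is 2020-10-26.

2020-10-26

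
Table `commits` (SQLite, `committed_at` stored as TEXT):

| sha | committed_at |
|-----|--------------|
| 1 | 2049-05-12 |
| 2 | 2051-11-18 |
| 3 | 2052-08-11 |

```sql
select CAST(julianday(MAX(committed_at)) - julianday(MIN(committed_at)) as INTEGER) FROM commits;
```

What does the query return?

MIN = 2049-05-12, MAX = 2052-08-11.
19 days remain in May 2049 after the 12th (31 − 12).
Full months from June 2049 through July 2052 contribute their day counts.
Then 11 days into August 2052.
Total: 19 + 30 + 31 + 31 + 30 + 31 + 30 + 31 + 31 + 28 + 31 + 30 + 31 + 30 + 31 + 31 + 30 + 31 + 30 + 31 + 31 + 28 + 31 + 30 + 31 + 30 + 31 + 31 + 30 + 31 + 30 + 31 + 31 + 29 + 31 + 30 + 31 + 30 + 31 + 11 = 1187.

1187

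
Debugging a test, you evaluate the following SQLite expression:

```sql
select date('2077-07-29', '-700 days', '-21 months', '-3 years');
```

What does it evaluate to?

Applying '-700 days' to 2077-07-29: counting 700 days back gives 2075-08-29.
Adding -21 months to 2075-08-29 gives 2073-11-29.
Adding -3 years to 2073-11-29 gives 2070-11-29.

2070-11-29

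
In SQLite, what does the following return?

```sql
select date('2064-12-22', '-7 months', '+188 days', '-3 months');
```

2064-08-26

Adding -7 months to 2064-12-22 gives 2064-05-22.
Applying '+188 days' to 2064-05-22: counting 188 days forward gives 2064-11-26.
Adding -3 months to 2064-11-26 gives 2064-08-26.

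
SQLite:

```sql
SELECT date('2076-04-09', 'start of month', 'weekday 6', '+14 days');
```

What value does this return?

`start of month` rewinds 2076-04-09 to 2076-04-01.
`weekday 6` advances to the next Saturday; 2076-04-01 is a Wednesday, so it moves forward to 2076-04-04.
Advancing 14 more days within April lands on 2076-04-18.

2076-04-18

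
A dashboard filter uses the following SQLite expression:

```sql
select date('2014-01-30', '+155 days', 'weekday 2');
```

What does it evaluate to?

Applying '+155 days' to 2014-01-30: counting 155 days forward gives 2014-07-04.
`weekday 2` advances to the next Tuesday; 2014-07-04 is a Friday, so it moves forward to 2014-07-08.

2014-07-08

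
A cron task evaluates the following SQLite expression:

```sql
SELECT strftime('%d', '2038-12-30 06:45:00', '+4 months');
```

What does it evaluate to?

First apply '+4 months': 2038-12-30 06:45:00 → 2039-04-30 06:45:00.
`%d` extracts the 2-digit day of month: 30.

30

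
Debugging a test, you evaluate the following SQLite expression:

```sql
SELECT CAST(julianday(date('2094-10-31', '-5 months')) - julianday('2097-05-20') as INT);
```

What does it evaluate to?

Adding -5 months to 2094-10-31 gives 2094-05-31.
0 days remain in May 2094 after the 31st (31 − 31).
Full months from June 2094 through April 2097 contribute their day counts.
Then 20 days into May 2097.
Total: 0 + 30 + 31 + 31 + 30 + 31 + 30 + 31 + 31 + 28 + 31 + 30 + 31 + 30 + 31 + 31 + 30 + 31 + 30 + 31 + 31 + 29 + 31 + 30 + 31 + 30 + 31 + 31 + 30 + 31 + 30 + 31 + 31 + 28 + 31 + 30 + 20 = 1085.
The subtraction is earlier − later, so the result is −1085 → -1085.

-1085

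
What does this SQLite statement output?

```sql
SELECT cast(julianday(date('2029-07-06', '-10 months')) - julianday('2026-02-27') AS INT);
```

922

Adding -10 months to 2029-07-06 gives 2028-09-06.
1 day remains in February 2026 after the 27th (28 − 27).
Full months from March 2026 through August 2028 contribute their day counts.
Then 6 days into September 2028.
Total: 1 + 31 + 30 + 31 + 30 + 31 + 31 + 30 + 31 + 30 + 31 + 31 + 28 + 31 + 30 + 31 + 30 + 31 + 31 + 30 + 31 + 30 + 31 + 31 + 29 + 31 + 30 + 31 + 30 + 31 + 31 + 6 = 922.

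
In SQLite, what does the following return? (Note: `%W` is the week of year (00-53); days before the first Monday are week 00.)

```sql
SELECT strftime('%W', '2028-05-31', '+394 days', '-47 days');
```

First apply '+394 days', '-47 days': 2028-05-31 → 2029-05-13.
2029-05-13 is a Sunday. SQLite's %W counts Mondays since the year started; the result is 19.

19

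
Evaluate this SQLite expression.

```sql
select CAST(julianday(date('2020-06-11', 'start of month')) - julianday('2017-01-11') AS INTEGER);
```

`start of month` rewinds 2020-06-11 to 2020-06-01.
20 days remain in January 2017 after the 11th (31 − 11).
Full months from February 2017 through May 2020 contribute their day counts.
Then 1 day into June 2020.
Total: 20 + 28 + 31 + 30 + 31 + 30 + 31 + 31 + 30 + 31 + 30 + 31 + 31 + 28 + 31 + 30 + 31 + 30 + 31 + 31 + 30 + 31 + 30 + 31 + 31 + 28 + 31 + 30 + 31 + 30 + 31 + 31 + 30 + 31 + 30 + 31 + 31 + 29 + 31 + 30 + 31 + 1 = 1237.

1237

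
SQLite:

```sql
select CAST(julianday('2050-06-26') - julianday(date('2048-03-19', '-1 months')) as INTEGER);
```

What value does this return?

858

Adding -1 month to 2048-03-19 gives 2048-02-19.
10 days remain in February 2048 after the 19th (29 − 19).
Full months from March 2048 through May 2050 contribute their day counts.
Then 26 days into June 2050.
Total: 10 + 31 + 30 + 31 + 30 + 31 + 31 + 30 + 31 + 30 + 31 + 31 + 28 + 31 + 30 + 31 + 30 + 31 + 31 + 30 + 31 + 30 + 31 + 31 + 28 + 31 + 30 + 31 + 26 = 858.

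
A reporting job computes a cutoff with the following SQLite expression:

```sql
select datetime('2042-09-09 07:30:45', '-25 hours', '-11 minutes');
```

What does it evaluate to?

2042-09-08 06:19:45

-25 hours from 2042-09-09 07:30:45 is 2042-09-08 06:30:45 (crosses midnight).
-11 minutes from 2042-09-08 06:30:45 is 2042-09-08 06:19:45.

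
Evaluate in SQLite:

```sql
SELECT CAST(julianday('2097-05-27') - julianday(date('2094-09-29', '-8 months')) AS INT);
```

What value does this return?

Adding -8 months to 2094-09-29 gives 2094-01-29.
2 days remain in January 2094 after the 29th (31 − 29).
Full months from February 2094 through April 2097 contribute their day counts.
Then 27 days into May 2097.
Total: 2 + 28 + 31 + 30 + 31 + 30 + 31 + 31 + 30 + 31 + 30 + 31 + 31 + 28 + 31 + 30 + 31 + 30 + 31 + 31 + 30 + 31 + 30 + 31 + 31 + 29 + 31 + 30 + 31 + 30 + 31 + 31 + 30 + 31 + 30 + 31 + 31 + 28 + 31 + 30 + 27 = 1214.

1214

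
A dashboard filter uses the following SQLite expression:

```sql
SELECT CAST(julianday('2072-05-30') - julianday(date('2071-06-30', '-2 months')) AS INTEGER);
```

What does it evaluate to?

Adding -2 months to 2071-06-30 gives 2071-04-30.
0 days remain in April 2071 after the 30th (30 − 30).
Full months from May 2071 through April 2072 contribute their day counts.
Then 30 days into May 2072.
Total: 0 + 31 + 30 + 31 + 31 + 30 + 31 + 30 + 31 + 31 + 29 + 31 + 30 + 30 = 396.

396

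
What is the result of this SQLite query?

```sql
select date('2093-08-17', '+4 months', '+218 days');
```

Adding +4 months to 2093-08-17 gives 2093-12-17.
Applying '+218 days' to 2093-12-17: counting 218 days forward gives 2094-07-23.

2094-07-23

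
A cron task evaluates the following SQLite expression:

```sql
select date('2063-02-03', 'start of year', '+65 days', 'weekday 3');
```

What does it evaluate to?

2063-03-07

`start of year` rewinds 2063-02-03 to 2063-01-01.
Applying '+65 days' to 2063-01-01: counting 65 days forward gives 2063-03-07.
`weekday 3` advances to the next Wednesday; 2063-03-07 is already a Wednesday, so it stays at 2063-03-07.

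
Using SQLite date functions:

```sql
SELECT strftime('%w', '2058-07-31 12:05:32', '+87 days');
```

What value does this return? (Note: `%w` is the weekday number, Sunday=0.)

First apply '+87 days': 2058-07-31 12:05:32 → 2058-10-26 12:05:32.
2058-10-26 is a Saturday; with Sunday=0 that is 6.

6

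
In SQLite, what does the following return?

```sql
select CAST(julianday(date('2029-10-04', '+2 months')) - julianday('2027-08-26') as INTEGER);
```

Adding +2 months to 2029-10-04 gives 2029-12-04.
5 days remain in August 2027 after the 26th (31 − 26).
Full months from September 2027 through November 2029 contribute their day counts.
Then 4 days into December 2029.
Total: 5 + 30 + 31 + 30 + 31 + 31 + 29 + 31 + 30 + 31 + 30 + 31 + 31 + 30 + 31 + 30 + 31 + 31 + 28 + 31 + 30 + 31 + 30 + 31 + 31 + 30 + 31 + 30 + 4 = 831.

831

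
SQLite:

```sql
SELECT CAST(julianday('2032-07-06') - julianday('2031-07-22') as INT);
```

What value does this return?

350

9 days remain in July 2031 after the 22nd (31 − 22).
Full months from August 2031 through June 2032 contribute their day counts.
Then 6 days into July 2032.
Total: 9 + 31 + 30 + 31 + 30 + 31 + 31 + 29 + 31 + 30 + 31 + 30 + 6 = 350.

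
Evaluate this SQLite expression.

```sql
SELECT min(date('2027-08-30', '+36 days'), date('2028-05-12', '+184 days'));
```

2027-10-05

date('2027-08-30', '+36 days') → 2027-10-05.
date('2028-05-12', '+184 days') → 2028-11-12.
Earlier of the two is 2027-10-05.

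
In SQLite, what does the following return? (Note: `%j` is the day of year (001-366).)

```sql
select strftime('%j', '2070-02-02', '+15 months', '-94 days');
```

028

First apply '+15 months', '-94 days': 2070-02-02 → 2071-01-28.
Day-of-year for 2071-01-28: days since 2071-01-01 inclusive = 28, zero-padded to 028.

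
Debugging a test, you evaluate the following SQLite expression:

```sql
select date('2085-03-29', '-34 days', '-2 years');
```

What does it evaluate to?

2083-02-23

Going back 29 days from 2085-03-29 reaches 2085-02-28 (last day of February, 28 days).
Going back 5 days within February lands on 2085-02-23.
Adding -2 years to 2085-02-23 gives 2083-02-23.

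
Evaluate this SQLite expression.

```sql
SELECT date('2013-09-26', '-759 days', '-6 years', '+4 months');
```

Applying '-759 days' to 2013-09-26: counting 759 days back gives 2011-08-29.
Adding -6 years to 2011-08-29 gives 2005-08-29.
Adding +4 months to 2005-08-29 gives 2005-12-29.

2005-12-29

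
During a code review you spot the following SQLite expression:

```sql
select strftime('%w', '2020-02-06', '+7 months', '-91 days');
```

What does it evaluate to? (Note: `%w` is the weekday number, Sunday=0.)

First apply '+7 months', '-91 days': 2020-02-06 → 2020-06-07.
2020-06-07 is a Sunday; with Sunday=0 that is 0.

0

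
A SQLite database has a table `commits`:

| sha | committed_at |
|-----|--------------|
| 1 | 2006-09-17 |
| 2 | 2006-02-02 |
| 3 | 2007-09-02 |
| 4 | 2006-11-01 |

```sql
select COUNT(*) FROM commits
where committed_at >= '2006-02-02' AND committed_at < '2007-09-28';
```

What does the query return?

4

Rows in [2006-02-02, 2007-09-28): 2006-09-17, 2006-02-02, 2007-09-02, 2006-11-01 → 4 rows.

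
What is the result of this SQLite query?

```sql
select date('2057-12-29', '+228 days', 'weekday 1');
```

Applying '+228 days' to 2057-12-29: counting 228 days forward gives 2058-08-14.
`weekday 1` advances to the next Monday; 2058-08-14 is a Wednesday, so it moves forward to 2058-08-19.

2058-08-19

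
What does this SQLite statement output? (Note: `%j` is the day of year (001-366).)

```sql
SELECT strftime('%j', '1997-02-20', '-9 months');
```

141

First apply '-9 months': 1997-02-20 → 1996-05-20.
Day-of-year for 1996-05-20: days since 1996-01-01 inclusive = 141, zero-padded to 141.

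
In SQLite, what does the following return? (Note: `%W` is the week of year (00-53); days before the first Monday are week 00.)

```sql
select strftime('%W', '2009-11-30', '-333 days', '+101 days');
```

First apply '-333 days', '+101 days': 2009-11-30 → 2009-04-12.
2009-04-12 is a Sunday. SQLite's %W counts Mondays since the year started; the result is 14.

14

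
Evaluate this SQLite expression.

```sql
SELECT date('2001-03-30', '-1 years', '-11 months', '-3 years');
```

Adding -1 year to 2001-03-30 gives 2000-03-30.
Adding -11 months to 2000-03-30 gives 1999-04-30.
Adding -3 years to 1999-04-30 gives 1996-04-30.

1996-04-30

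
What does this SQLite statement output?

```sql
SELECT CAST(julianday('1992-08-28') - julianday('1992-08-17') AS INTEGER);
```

Both dates are in August 1992: 28 − 17 = 11.

11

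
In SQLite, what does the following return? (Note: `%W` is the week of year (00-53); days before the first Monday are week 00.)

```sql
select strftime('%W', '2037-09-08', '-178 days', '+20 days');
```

First apply '-178 days', '+20 days': 2037-09-08 → 2037-04-03.
2037-04-03 is a Friday. SQLite's %W counts Mondays since the year started; the result is 13.

13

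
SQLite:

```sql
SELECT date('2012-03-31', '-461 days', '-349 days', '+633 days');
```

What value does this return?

Applying '-461 days' to 2012-03-31: counting 461 days back gives 2010-12-26.
Applying '-349 days' to 2010-12-26: counting 349 days back gives 2010-01-11.
Applying '+633 days' to 2010-01-11: counting 633 days forward gives 2011-10-06.

2011-10-06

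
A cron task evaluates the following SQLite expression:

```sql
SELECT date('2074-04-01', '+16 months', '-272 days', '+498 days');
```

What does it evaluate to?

2076-03-14

Adding +16 months to 2074-04-01 gives 2075-08-01.
Applying '-272 days' to 2075-08-01: counting 272 days back gives 2074-11-02.
Applying '+498 days' to 2074-11-02: counting 498 days forward gives 2076-03-14.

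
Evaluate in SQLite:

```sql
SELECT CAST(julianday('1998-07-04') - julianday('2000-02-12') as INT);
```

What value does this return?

27 days remain in July 1998 after the 4th (31 − 4).
Full months from August 1998 through January 2000 contribute their day counts.
Then 12 days into February 2000.
Total: 27 + 31 + 30 + 31 + 30 + 31 + 31 + 28 + 31 + 30 + 31 + 30 + 31 + 31 + 30 + 31 + 30 + 31 + 31 + 12 = 588.
The subtraction is earlier − later, so the result is −588 → -588.

-588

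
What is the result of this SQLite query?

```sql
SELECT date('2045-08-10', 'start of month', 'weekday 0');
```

2045-08-06

`start of month` rewinds 2045-08-10 to 2045-08-01.
`weekday 0` advances to the next Sunday; 2045-08-01 is a Tuesday, so it moves forward to 2045-08-06.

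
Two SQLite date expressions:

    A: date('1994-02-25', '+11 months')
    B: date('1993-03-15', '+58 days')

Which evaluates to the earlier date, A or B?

B

A = 1995-01-25.
B = 1993-05-12.
B is earlier.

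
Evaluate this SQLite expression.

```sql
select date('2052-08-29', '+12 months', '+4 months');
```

2053-12-29

Adding +12 months to 2052-08-29 gives 2053-08-29.
Adding +4 months to 2053-08-29 gives 2053-12-29.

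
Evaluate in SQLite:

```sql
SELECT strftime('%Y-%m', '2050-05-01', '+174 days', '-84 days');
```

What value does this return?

First apply '+174 days', '-84 days': 2050-05-01 → 2050-07-30.
`%Y-%m` extracts the year-month: 2050-07.

2050-07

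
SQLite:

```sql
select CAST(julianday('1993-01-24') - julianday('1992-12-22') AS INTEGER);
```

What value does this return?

33

9 days remain in December 1992 after the 22nd (31 − 22).
Then 24 days into January 1993.
Total: 9 + 24 = 33.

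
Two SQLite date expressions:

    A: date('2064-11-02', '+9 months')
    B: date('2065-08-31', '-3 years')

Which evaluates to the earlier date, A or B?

A = 2065-08-02.
B = 2062-08-31.
B is earlier.

B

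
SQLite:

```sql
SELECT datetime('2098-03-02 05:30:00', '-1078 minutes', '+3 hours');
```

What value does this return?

2098-03-01 14:32:00

1078 minutes = 17h 58m; -1078 minutes from 2098-03-02 05:30:00 is 2098-03-01 11:32:00 (crosses midnight).
+3 hours from 2098-03-01 11:32:00 is 2098-03-01 14:32:00.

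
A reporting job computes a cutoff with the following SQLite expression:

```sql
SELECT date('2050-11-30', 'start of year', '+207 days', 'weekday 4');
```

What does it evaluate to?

`start of year` rewinds 2050-11-30 to 2050-01-01.
Applying '+207 days' to 2050-01-01: counting 207 days forward gives 2050-07-27.
`weekday 4` advances to the next Thursday; 2050-07-27 is a Wednesday, so it moves forward to 2050-07-28.

2050-07-28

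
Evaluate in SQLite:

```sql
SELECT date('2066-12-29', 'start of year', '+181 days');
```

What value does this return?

2066-07-01

`start of year` rewinds 2066-12-29 to 2066-01-01.
Applying '+181 days' to 2066-01-01: counting 181 days forward gives 2066-07-01.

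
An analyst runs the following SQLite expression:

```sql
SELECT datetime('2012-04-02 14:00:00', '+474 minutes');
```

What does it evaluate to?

2012-04-02 21:54:00

474 minutes = 7h 54m; +474 minutes from 2012-04-02 14:00:00 is 2012-04-02 21:54:00.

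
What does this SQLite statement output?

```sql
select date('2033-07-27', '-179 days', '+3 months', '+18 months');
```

2034-10-29

Applying '-179 days' to 2033-07-27: counting 179 days back gives 2033-01-29.
Adding +3 months to 2033-01-29 gives 2033-04-29.
Adding +18 months to 2033-04-29 gives 2034-10-29.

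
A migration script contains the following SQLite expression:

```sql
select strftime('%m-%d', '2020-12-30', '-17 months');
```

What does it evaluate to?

07-30

First apply '-17 months': 2020-12-30 → 2019-07-30.
`%m-%d` extracts the month-day: 07-30.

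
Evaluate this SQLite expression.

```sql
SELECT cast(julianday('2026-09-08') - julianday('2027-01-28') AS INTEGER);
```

-142

22 days remain in September 2026 after the 8th (30 − 8).
October 2026: 31 days.
November 2026: 30 days.
December 2026: 31 days.
Then 28 days into January 2027.
Total: 22 + 31 + 30 + 31 + 28 = 142.
The subtraction is earlier − later, so the result is −142 → -142.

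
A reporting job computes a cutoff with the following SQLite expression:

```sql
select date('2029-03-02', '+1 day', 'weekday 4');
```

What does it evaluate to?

Advancing 1 more day within March lands on 2029-03-03.
`weekday 4` advances to the next Thursday; 2029-03-03 is a Saturday, so it moves forward to 2029-03-08.

2029-03-08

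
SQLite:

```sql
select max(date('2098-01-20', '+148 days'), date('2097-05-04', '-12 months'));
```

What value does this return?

date('2098-01-20', '+148 days') → 2098-06-17.
date('2097-05-04', '-12 months') → 2096-05-04.
Later of the two is 2098-06-17.

2098-06-17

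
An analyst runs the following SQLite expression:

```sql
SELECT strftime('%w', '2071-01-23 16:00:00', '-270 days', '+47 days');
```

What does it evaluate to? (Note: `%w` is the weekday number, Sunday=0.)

First apply '-270 days', '+47 days': 2071-01-23 16:00:00 → 2070-06-14 16:00:00.
2070-06-14 is a Saturday; with Sunday=0 that is 6.

6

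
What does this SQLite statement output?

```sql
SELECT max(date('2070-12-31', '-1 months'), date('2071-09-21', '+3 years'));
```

date('2070-12-31', '-1 months') → 2070-12-01.
date('2071-09-21', '+3 years') → 2074-09-21.
Later of the two is 2074-09-21.

2074-09-21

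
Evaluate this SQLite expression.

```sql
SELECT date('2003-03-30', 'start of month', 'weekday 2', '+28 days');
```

2003-04-01

`start of month` rewinds 2003-03-30 to 2003-03-01.
`weekday 2` advances to the next Tuesday; 2003-03-01 is a Saturday, so it moves forward to 2003-03-04.
March 2003 has 31 days; 27 remain after the 4th, so 28 days reach 2003-04-01.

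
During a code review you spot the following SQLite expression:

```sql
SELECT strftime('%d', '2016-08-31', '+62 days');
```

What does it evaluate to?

First apply '+62 days': 2016-08-31 → 2016-11-01.
`%d` extracts the 2-digit day of month: 01.

01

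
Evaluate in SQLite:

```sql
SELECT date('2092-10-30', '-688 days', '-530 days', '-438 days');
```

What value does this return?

Applying '-688 days' to 2092-10-30: counting 688 days back gives 2090-12-12.
Applying '-530 days' to 2090-12-12: counting 530 days back gives 2089-06-30.
Applying '-438 days' to 2089-06-30: counting 438 days back gives 2088-04-18.

2088-04-18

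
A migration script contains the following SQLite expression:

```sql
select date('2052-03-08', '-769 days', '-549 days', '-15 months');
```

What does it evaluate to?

Applying '-769 days' to 2052-03-08: counting 769 days back gives 2050-01-29.
Applying '-549 days' to 2050-01-29: counting 549 days back gives 2048-07-29.
Adding -15 months to 2048-07-29 gives 2047-04-29.

2047-04-29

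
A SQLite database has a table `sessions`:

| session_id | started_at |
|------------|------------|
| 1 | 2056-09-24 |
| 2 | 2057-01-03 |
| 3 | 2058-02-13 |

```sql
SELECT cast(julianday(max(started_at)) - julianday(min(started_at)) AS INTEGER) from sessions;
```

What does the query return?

MIN = 2056-09-24, MAX = 2058-02-13.
6 days remain in September 2056 after the 24th (30 − 24).
Full months from October 2056 through January 2058 contribute their day counts.
Then 13 days into February 2058.
Total: 6 + 31 + 30 + 31 + 31 + 28 + 31 + 30 + 31 + 30 + 31 + 31 + 30 + 31 + 30 + 31 + 31 + 13 = 507.

507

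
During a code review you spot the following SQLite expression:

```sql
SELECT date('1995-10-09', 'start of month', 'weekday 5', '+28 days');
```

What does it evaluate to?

1995-11-03

`start of month` rewinds 1995-10-09 to 1995-10-01.
`weekday 5` advances to the next Friday; 1995-10-01 is a Sunday, so it moves forward to 1995-10-06.
October 1995 has 31 days; 25 remain after the 6th, so 26 days reach 1995-11-01.
Advancing 2 more days within November lands on 1995-11-03.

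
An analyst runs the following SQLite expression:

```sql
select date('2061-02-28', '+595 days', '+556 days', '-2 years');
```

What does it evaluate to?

2062-04-24

Applying '+595 days' to 2061-02-28: counting 595 days forward gives 2062-10-16.
Applying '+556 days' to 2062-10-16: counting 556 days forward gives 2064-04-24.
Adding -2 years to 2064-04-24 gives 2062-04-24.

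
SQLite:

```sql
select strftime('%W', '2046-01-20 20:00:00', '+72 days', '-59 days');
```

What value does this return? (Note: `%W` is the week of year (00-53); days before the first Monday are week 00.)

05

First apply '+72 days', '-59 days': 2046-01-20 20:00:00 → 2046-02-02 20:00:00.
2046-02-02 is a Friday. SQLite's %W counts Mondays since the year started; the result is 05.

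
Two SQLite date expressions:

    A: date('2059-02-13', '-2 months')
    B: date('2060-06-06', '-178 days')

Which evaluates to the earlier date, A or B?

A

A = 2058-12-13.
B = 2059-12-11.
A is earlier.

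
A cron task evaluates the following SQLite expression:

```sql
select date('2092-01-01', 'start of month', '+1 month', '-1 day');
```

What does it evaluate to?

2092-01-31

`start of month` rewinds 2092-01-01 to 2092-01-01.
Adding +1 month to 2092-01-01 gives 2092-02-01.
Going back 1 day from 2092-02-01 reaches 2092-01-31 (last day of January, 31 days).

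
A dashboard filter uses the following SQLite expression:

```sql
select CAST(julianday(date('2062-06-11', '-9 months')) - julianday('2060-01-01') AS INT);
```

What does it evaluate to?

Adding -9 months to 2062-06-11 gives 2061-09-11.
30 days remain in January 2060 after the 1st (31 − 1).
Full months from February 2060 through August 2061 contribute their day counts.
Then 11 days into September 2061.
Total: 30 + 29 + 31 + 30 + 31 + 30 + 31 + 31 + 30 + 31 + 30 + 31 + 31 + 28 + 31 + 30 + 31 + 30 + 31 + 31 + 11 = 619.

619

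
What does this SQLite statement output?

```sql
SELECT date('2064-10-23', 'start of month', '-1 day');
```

`start of month` rewinds 2064-10-23 to 2064-10-01.
Going back 1 day from 2064-10-01 reaches 2064-09-30 (last day of September, 30 days).

2064-09-30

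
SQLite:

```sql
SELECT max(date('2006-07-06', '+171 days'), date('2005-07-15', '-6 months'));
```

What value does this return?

2006-12-24

date('2006-07-06', '+171 days') → 2006-12-24.
date('2005-07-15', '-6 months') → 2005-01-15.
Later of the two is 2006-12-24.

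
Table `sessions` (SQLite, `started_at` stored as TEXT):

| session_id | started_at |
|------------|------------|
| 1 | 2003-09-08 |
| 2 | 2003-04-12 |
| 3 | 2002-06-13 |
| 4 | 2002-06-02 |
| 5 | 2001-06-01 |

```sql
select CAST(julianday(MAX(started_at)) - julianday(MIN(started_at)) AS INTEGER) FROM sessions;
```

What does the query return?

829

MIN = 2001-06-01, MAX = 2003-09-08.
29 days remain in June 2001 after the 1st (30 − 1).
Full months from July 2001 through August 2003 contribute their day counts.
Then 8 days into September 2003.
Total: 29 + 31 + 31 + 30 + 31 + 30 + 31 + 31 + 28 + 31 + 30 + 31 + 30 + 31 + 31 + 30 + 31 + 30 + 31 + 31 + 28 + 31 + 30 + 31 + 30 + 31 + 31 + 8 = 829.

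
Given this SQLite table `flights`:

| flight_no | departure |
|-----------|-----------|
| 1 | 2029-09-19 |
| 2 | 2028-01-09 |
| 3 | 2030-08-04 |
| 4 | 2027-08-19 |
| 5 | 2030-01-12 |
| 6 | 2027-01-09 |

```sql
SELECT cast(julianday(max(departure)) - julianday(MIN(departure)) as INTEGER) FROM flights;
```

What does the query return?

1303

MIN = 2027-01-09, MAX = 2030-08-04.
22 days remain in January 2027 after the 9th (31 − 9).
Full months from February 2027 through July 2030 contribute their day counts.
Then 4 days into August 2030.
Total: 22 + 28 + 31 + 30 + 31 + 30 + 31 + 31 + 30 + 31 + 30 + 31 + 31 + 29 + 31 + 30 + 31 + 30 + 31 + 31 + 30 + 31 + 30 + 31 + 31 + 28 + 31 + 30 + 31 + 30 + 31 + 31 + 30 + 31 + 30 + 31 + 31 + 28 + 31 + 30 + 31 + 30 + 31 + 4 = 1303.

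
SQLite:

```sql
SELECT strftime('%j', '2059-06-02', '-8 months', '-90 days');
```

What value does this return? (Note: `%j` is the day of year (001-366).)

185

First apply '-8 months', '-90 days': 2059-06-02 → 2058-07-04.
Day-of-year for 2058-07-04: days since 2058-01-01 inclusive = 185, zero-padded to 185.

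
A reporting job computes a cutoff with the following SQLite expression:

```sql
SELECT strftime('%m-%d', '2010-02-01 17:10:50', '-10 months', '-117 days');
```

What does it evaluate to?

12-05

First apply '-10 months', '-117 days': 2010-02-01 17:10:50 → 2008-12-05 17:10:50.
`%m-%d` extracts the month-day: 12-05.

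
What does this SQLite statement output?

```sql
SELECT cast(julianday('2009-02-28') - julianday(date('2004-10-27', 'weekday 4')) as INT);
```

`weekday 4` advances to the next Thursday; 2004-10-27 is a Wednesday, so it moves forward to 2004-10-28.
3 days remain in October 2004 after the 28th (31 − 28).
Full months from November 2004 through January 2009 contribute their day counts.
Then 28 days into February 2009.
Total: 3 + 30 + 31 + 31 + 28 + 31 + 30 + 31 + 30 + 31 + 31 + 30 + 31 + 30 + 31 + 31 + 28 + 31 + 30 + 31 + 30 + 31 + 31 + 30 + 31 + 30 + 31 + 31 + 28 + 31 + 30 + 31 + 30 + 31 + 31 + 30 + 31 + 30 + 31 + 31 + 29 + 31 + 30 + 31 + 30 + 31 + 31 + 30 + 31 + 30 + 31 + 31 + 28 = 1584.

1584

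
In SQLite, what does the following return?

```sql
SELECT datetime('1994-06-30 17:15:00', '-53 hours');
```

1994-06-28 12:15:00

-53 hours from 1994-06-30 17:15:00 is 1994-06-28 12:15:00 (crosses midnight).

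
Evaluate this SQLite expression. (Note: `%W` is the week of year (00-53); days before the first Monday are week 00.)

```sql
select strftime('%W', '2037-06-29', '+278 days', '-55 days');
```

05

First apply '+278 days', '-55 days': 2037-06-29 → 2038-02-07.
2038-02-07 is a Sunday. SQLite's %W counts Mondays since the year started; the result is 05.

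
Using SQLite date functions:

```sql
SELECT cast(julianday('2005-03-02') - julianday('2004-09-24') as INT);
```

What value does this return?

159

6 days remain in September 2004 after the 24th (30 − 24).
October 2004: 31 days.
November 2004: 30 days.
December 2004: 31 days.
January 2005: 31 days.
February 2005: 28 days.
Then 2 days into March 2005.
Total: 6 + 31 + 30 + 31 + 31 + 28 + 2 = 159.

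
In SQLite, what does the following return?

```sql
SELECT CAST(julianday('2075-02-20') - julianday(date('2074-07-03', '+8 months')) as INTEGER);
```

Adding +8 months to 2074-07-03 gives 2075-03-03.
8 days remain in February 2075 after the 20th (28 − 20).
Then 3 days into March 2075.
Total: 8 + 3 = 11.
The subtraction is earlier − later, so the result is −11 → -11.

-11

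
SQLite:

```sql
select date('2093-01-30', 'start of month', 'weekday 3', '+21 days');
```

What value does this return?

`start of month` rewinds 2093-01-30 to 2093-01-01.
`weekday 3` advances to the next Wednesday; 2093-01-01 is a Thursday, so it moves forward to 2093-01-07.
Advancing 21 more days within January lands on 2093-01-28.

2093-01-28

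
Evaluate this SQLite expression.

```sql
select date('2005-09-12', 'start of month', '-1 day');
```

2005-08-31

`start of month` rewinds 2005-09-12 to 2005-09-01.
Going back 1 day from 2005-09-01 reaches 2005-08-31 (last day of August, 31 days).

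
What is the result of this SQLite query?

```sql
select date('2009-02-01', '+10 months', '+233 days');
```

Adding +10 months to 2009-02-01 gives 2009-12-01.
Applying '+233 days' to 2009-12-01: counting 233 days forward gives 2010-07-22.

2010-07-22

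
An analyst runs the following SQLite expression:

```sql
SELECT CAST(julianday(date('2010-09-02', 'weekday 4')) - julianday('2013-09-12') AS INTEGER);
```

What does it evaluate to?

-1106

`weekday 4` advances to the next Thursday; 2010-09-02 is already a Thursday, so it stays at 2010-09-02.
28 days remain in September 2010 after the 2nd (30 − 2).
Full months from October 2010 through August 2013 contribute their day counts.
Then 12 days into September 2013.
Total: 28 + 31 + 30 + 31 + 31 + 28 + 31 + 30 + 31 + 30 + 31 + 31 + 30 + 31 + 30 + 31 + 31 + 29 + 31 + 30 + 31 + 30 + 31 + 31 + 30 + 31 + 30 + 31 + 31 + 28 + 31 + 30 + 31 + 30 + 31 + 31 + 12 = 1106.
The subtraction is earlier − later, so the result is −1106 → -1106.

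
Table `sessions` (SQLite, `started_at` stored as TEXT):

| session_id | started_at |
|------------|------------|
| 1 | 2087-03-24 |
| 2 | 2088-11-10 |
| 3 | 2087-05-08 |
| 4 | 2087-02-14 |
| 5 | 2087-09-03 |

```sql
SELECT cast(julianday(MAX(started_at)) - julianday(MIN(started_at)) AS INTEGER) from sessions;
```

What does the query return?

MIN = 2087-02-14, MAX = 2088-11-10.
14 days remain in February 2087 after the 14th (28 − 14).
Full months from March 2087 through October 2088 contribute their day counts.
Then 10 days into November 2088.
Total: 14 + 31 + 30 + 31 + 30 + 31 + 31 + 30 + 31 + 30 + 31 + 31 + 29 + 31 + 30 + 31 + 30 + 31 + 31 + 30 + 31 + 10 = 635.

635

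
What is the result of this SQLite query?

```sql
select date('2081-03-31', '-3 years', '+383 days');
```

Adding -3 years to 2081-03-31 gives 2078-03-31.
Applying '+383 days' to 2078-03-31: counting 383 days forward gives 2079-04-18.

2079-04-18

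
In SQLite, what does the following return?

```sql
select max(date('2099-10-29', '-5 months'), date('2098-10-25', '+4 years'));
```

date('2099-10-29', '-5 months') → 2099-05-29.
date('2098-10-25', '+4 years') → 2102-10-25.
Later of the two is 2102-10-25.

2102-10-25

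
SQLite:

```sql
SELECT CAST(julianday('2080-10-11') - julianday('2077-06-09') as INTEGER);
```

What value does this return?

21 days remain in June 2077 after the 9th (30 − 9).
Full months from July 2077 through September 2080 contribute their day counts.
Then 11 days into October 2080.
Total: 21 + 31 + 31 + 30 + 31 + 30 + 31 + 31 + 28 + 31 + 30 + 31 + 30 + 31 + 31 + 30 + 31 + 30 + 31 + 31 + 28 + 31 + 30 + 31 + 30 + 31 + 31 + 30 + 31 + 30 + 31 + 31 + 29 + 31 + 30 + 31 + 30 + 31 + 31 + 30 + 11 = 1220.

1220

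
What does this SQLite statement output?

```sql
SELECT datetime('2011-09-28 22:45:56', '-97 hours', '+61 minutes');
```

2011-09-24 22:46:56

-97 hours from 2011-09-28 22:45:56 is 2011-09-24 21:45:56 (crosses midnight).
61 minutes = 1h 1m; +61 minutes from 2011-09-24 21:45:56 is 2011-09-24 22:46:56.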